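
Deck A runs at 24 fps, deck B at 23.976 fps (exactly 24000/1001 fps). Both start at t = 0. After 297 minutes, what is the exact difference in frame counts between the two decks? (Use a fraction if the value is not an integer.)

297 min = 17820 s.
A emits 24 × 17820 = 427680 frames; B emits 24000/1001 × 17820 = 38880000/91.
Difference = 38880/91 frames (≈ 427.2527); B is behind A.

38880/91 frames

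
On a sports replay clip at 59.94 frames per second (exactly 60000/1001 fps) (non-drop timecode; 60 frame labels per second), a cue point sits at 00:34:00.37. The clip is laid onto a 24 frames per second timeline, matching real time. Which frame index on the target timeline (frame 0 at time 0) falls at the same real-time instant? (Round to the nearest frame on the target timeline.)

Source frame index: (0×3600 + 34×60 + 0) × 60 + 37 = 122437.
Real time: 122437 / (60000/1001) = 122559437/60000 s.
Target frame: (122559437/60000) × (24) = 122559437/2500 ≈ 49023.775 → 49024.

frame 49024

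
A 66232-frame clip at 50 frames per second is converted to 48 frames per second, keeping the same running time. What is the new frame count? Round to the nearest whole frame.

63583 frames

Frames at target rate = 66232 × (48) / (50) = 1589568/25 ≈ 63582.720.
Nearest whole frame: 63583.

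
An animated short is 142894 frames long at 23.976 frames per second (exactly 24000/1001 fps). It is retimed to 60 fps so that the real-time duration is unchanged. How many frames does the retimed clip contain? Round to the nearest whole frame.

357592 frames

Frames at target rate = 142894 × (60) / (24000/1001) = 71518447/200 ≈ 357592.235.
Nearest whole frame: 357592.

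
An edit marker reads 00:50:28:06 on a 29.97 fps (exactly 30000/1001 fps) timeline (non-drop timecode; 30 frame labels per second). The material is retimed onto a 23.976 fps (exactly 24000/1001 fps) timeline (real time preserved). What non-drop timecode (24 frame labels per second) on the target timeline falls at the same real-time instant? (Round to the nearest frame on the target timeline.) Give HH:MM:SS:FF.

Source frame index: (0×3600 + 50×60 + 28) × 30 + 6 = 90846.
Real time: 90846 / (30000/1001) = 15156141/5000 s.
Target frame: (15156141/5000) × (24000/1001) = 363384/5 ≈ 72676.800 → 72677.
At 24 labels/s: frame 72677 → 00:50:28:05.

00:50:28:05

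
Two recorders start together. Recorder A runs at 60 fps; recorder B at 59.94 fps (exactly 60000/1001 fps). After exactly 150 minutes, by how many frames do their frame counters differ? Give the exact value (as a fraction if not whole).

150 min = 9000 s.
A emits 60 × 9000 = 540000 frames; B emits 60000/1001 × 9000 = 540000000/1001.
Difference = 540000/1001 frames (≈ 539.4605); B is behind A.

540000/1001 frames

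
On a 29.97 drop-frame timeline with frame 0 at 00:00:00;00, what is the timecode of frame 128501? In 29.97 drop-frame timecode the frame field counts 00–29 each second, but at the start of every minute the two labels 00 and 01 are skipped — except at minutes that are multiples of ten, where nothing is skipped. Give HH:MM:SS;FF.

01:11:27;19

Ten DF minutes hold 17982 frames, so frame 128501 lies in block 7 (frames 125874–143855) with 2627 frames into that block.
The block's first minute is 1800 frames and the rest 1798 each; 2627 frames reaches minute 1, so 7 × 18 + 1 × 2 = 128 labels have been skipped so far.
Adding those back, label number 128501 + 128 = 128629 at 30 labels/s is 4287 s + 19 f = 1 h 11 min 27 s frame 19, i.e. 01:11:27;19.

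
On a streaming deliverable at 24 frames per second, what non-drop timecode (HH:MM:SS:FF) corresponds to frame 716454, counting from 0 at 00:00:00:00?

716454 ÷ 24 = 29852 full seconds, remainder 6 frames.
29852 s = 8 h 17 min 32 s.
Timecode: 08:17:32:06.

08:17:32:06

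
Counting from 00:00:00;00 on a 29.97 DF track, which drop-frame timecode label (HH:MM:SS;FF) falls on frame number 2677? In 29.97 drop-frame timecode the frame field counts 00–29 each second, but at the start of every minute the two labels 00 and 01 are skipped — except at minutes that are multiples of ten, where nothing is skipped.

Ten DF minutes hold 17982 frames, so frame 2677 lies in block 0 (frames 0–17981) with 2677 frames into that block.
The block's first minute is 1800 frames and the rest 1798 each; 2677 frames reaches minute 1, so 0 × 18 + 1 × 2 = 2 labels have been skipped so far.
Adding those back, label number 2677 + 2 = 2679 at 30 labels/s is 89 s + 9 f = 0 h 1 min 29 s frame 9, i.e. 00:01:29;09.

00:01:29;09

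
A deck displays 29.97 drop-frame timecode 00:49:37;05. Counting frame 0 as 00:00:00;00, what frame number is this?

Complete 10-minute blocks: 4, each 17982 frames → 71928.
Remaining 9 whole minutes in the current block: 1800 + 8 × 1798 = 16184 frames.
Within the current minute: 37 × 30 + 5 − 2 = 1113 (labels ;00/;01 skipped at this minute). Total = 71928 + 16184 + 1113 = 89225.

89225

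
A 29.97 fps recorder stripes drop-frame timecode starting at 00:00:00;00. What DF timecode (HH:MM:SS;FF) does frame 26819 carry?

00:14:54;25

Ten DF minutes hold 17982 frames, so frame 26819 lies in block 1 (frames 17982–35963) with 8837 frames into that block.
The block's first minute is 1800 frames and the rest 1798 each; 8837 frames reaches minute 4, so 1 × 18 + 4 × 2 = 26 labels have been skipped so far.
Adding those back, label number 26819 + 26 = 26845 at 30 labels/s is 894 s + 25 f = 0 h 14 min 54 s frame 25, i.e. 00:14:54;25.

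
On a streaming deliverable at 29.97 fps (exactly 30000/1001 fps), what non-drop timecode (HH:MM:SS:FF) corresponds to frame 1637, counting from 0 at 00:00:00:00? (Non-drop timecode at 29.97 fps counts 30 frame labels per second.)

1637 ÷ 30 = 54 full seconds, remainder 17 frames.
54 s = 0 h 0 min 54 s.
Timecode: 00:00:54:17.

00:00:54:17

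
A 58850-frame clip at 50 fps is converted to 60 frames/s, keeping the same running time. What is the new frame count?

Frames at target rate = 58850 × (60) / (50) = 70620.

70620 frames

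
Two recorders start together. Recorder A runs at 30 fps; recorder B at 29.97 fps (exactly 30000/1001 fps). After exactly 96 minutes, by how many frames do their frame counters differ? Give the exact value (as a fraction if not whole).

96 min = 5760 s.
A emits 30 × 5760 = 172800 frames; B emits 30000/1001 × 5760 = 172800000/1001.
Difference = 172800/1001 frames (≈ 172.6274); B is behind A.

172800/1001 frames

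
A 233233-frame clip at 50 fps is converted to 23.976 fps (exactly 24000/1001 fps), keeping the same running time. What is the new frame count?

111840 frames

Target frames = source frames × (target rate / source rate) = 233233 × (24000/1001)/(50) = 233233 × 480/1001 = 111840.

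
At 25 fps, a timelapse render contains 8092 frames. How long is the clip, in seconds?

Running time = 8092 / (25) = 323.68 s.

323.68 seconds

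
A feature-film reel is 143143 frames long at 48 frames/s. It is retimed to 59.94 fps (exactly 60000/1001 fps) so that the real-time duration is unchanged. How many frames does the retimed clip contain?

178750 frames

Target frames = source frames × (target rate / source rate) = 143143 × (60000/1001)/(48) = 143143 × 1250/1001 = 178750.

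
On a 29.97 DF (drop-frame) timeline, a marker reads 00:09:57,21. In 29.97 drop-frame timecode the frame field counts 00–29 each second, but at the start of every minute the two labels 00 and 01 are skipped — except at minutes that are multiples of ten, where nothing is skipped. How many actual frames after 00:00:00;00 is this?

Complete 10-minute blocks: 0, each 17982 frames → 0.
Remaining 9 whole minutes in the current block: 1800 + 8 × 1798 = 16184 frames.
Within the current minute: 57 × 30 + 21 − 2 = 1729 (labels ;00/;01 skipped at this minute). Total = 0 + 16184 + 1729 = 17913.

17913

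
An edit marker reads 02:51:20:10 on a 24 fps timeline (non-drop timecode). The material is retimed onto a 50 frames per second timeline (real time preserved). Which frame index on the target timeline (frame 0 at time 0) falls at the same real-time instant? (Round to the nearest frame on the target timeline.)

frame 514021

Source frame index: (2×3600 + 51×60 + 20) × 24 + 10 = 246730.
Real time: 246730 / (24) = 123365/12 s.
Target frame: (123365/12) × (50) = 3084125/6 ≈ 514020.833 → 514021.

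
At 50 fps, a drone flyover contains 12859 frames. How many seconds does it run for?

257.18 seconds

Running time = 12859 / (50) = 257.18 s.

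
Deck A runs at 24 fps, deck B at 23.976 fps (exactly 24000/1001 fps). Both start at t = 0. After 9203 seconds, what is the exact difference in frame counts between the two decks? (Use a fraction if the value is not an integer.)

A emits 24 × 9203 = 220872 frames; B emits 24000/1001 × 9203 = 220872000/1001.
Difference = 220872/1001 frames (≈ 220.6513); B is behind A.

220872/1001 frames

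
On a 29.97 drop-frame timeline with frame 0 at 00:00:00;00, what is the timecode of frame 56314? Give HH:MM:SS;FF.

Each 10-minute DF block holds 10 × 60 × 30 − 9 × 2 = 17982 frames. 56314 ÷ 17982 → 3 full blocks, remainder 2368.
Within the partial block the first minute is 1800 frames and each further minute 1798, so 1 further minute boundary passed. Total skipped labels = 18 × 3 + 2 × 1 = 56.
Non-drop label index = 56314 + 56 = 56370; at 30 labels/s that is 00:31:19:00, i.e. DF 00:31:19;00.

00:31:19;00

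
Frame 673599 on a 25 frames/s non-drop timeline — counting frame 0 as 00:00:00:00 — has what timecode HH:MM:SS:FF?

07:29:03:24

673599 ÷ 25 = 26943 full seconds, remainder 24 frames.
26943 s = 7 h 29 min 3 s.
Timecode: 07:29:03:24.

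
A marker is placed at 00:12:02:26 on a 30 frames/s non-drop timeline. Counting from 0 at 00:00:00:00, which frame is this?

Total seconds to the label: (0 × 3600 + 12 × 60 + 2) = 722.
Frame index = 722 × 30 + 26 = 21686.

frame 21686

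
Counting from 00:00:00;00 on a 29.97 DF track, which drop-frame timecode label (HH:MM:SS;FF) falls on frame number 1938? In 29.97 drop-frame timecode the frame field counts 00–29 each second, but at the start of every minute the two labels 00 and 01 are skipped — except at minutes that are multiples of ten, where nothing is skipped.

00:01:04;20

Each 10-minute DF block holds 10 × 60 × 30 − 9 × 2 = 17982 frames. 1938 ÷ 17982 → 0 full blocks, remainder 1938.
Within the partial block the first minute is 1800 frames and each further minute 1798, so 1 further minute boundary passed. Total skipped labels = 18 × 0 + 2 × 1 = 2.
Non-drop label index = 1938 + 2 = 1940; at 30 labels/s that is 00:01:04:20, i.e. DF 00:01:04;20.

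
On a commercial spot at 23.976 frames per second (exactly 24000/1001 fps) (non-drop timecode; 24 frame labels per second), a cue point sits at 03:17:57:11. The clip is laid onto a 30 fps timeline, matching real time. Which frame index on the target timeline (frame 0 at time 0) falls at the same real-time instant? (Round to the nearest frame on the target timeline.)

frame 356680

Source frame index: (3×3600 + 17×60 + 57) × 24 + 11 = 285059.
Real time: 285059 / (24000/1001) = 285344059/24000 s.
Target frame: (285344059/24000) × (30) = 285344059/800 ≈ 356680.074 → 356680.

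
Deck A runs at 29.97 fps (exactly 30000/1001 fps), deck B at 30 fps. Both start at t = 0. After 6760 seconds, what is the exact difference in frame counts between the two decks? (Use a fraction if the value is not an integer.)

15600/77 frames

A emits 30000/1001 × 6760 = 15600000/77 frames; B emits 30 × 6760 = 202800.
Difference = 15600/77 frames (≈ 202.5974); B is ahead of A.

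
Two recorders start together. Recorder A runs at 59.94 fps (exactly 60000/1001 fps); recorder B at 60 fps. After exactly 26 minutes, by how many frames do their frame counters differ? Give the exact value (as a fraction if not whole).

7200/77 frames

26 min = 1560 s.
A emits 60000/1001 × 1560 = 7200000/77 frames; B emits 60 × 1560 = 93600.
Difference = 7200/77 frames (≈ 93.5065); B is ahead of A.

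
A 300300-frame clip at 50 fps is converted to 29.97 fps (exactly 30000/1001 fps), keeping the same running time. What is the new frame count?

180000 frames

Target frames = source frames × (target rate / source rate) = 300300 × (30000/1001)/(50) = 300300 × 600/1001 = 180000.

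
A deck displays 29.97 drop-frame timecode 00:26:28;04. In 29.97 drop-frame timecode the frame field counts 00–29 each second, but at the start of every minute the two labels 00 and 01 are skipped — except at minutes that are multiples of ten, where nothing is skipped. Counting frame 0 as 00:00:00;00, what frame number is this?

47596

Complete 10-minute blocks: 2, each 17982 frames → 35964.
Remaining 6 whole minutes in the current block: 1800 + 5 × 1798 = 10790 frames.
Within the current minute: 28 × 30 + 4 − 2 = 842 (labels ;00/;01 skipped at this minute). Total = 35964 + 10790 + 842 = 47596.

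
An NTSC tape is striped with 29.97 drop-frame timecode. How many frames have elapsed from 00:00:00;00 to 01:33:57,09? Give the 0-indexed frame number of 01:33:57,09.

Complete 10-minute blocks: 9, each 17982 frames → 161838.
Remaining 3 whole minutes in the current block: 1800 + 2 × 1798 = 5396 frames.
Within the current minute: 57 × 30 + 9 − 2 = 1717 (labels ;00/;01 skipped at this minute). Total = 161838 + 5396 + 1717 = 168951.

168951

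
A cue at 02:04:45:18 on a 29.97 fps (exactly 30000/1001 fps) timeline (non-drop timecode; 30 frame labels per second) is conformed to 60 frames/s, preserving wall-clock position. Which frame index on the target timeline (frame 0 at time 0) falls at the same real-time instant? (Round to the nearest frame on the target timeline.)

frame 449585

Source frame index: (2×3600 + 4×60 + 45) × 30 + 18 = 224568.
Real time: 224568 / (30000/1001) = 9366357/1250 s.
Target frame: (9366357/1250) × (60) = 56198142/125 ≈ 449585.136 → 449585.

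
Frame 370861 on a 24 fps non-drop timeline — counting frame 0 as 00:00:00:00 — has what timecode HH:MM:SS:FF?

370861 ÷ 24 = 15452 full seconds, remainder 13 frames.
15452 s = 4 h 17 min 32 s.
Timecode: 04:17:32:13.

04:17:32:13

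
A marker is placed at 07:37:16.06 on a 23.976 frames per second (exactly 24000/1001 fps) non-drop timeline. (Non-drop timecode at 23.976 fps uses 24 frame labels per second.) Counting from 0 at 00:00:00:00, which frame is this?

Total seconds to the label: (7 × 3600 + 37 × 60 + 16) = 27436.
Frame index = 27436 × 24 + 6 = 658470.

658470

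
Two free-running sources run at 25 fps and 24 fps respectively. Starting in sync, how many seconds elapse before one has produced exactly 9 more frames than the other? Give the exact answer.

9 seconds

The gap grows by |24 − 25| = 1 frame per second.
Time for a 9-frame gap: 9 ÷ (1) = 9 s.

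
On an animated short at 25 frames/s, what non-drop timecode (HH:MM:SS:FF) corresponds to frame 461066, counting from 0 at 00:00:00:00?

461066 ÷ 25 = 18442 full seconds, remainder 16 frames.
18442 s = 5 h 7 min 22 s.
Timecode: 05:07:22:16.

05:07:22:16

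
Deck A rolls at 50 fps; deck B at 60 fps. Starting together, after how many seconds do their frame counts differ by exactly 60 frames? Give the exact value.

The gap grows by |60 − 50| = 10 frames per second.
Time for a 60-frame gap: 60 ÷ (10) = 6 s.

6 seconds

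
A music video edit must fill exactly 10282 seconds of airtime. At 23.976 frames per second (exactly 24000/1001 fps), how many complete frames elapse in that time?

246521 frames

Frames = 10282 × 24000/1001 = 246768000/1001 ≈ 246521.4785.
Complete frames: 246521.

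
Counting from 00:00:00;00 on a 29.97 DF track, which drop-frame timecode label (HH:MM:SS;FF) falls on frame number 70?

00:00:02;10

Each 10-minute DF block holds 10 × 60 × 30 − 9 × 2 = 17982 frames. 70 ÷ 17982 → 0 full blocks, remainder 70.
Within the partial block the first minute is 1800 frames and each further minute 1798, so 0 further minute boundaries passed. Total skipped labels = 18 × 0 + 2 × 0 = 0.
Non-drop label index = 70 + 0 = 70; at 30 labels/s that is 00:00:02:10, i.e. DF 00:00:02;10.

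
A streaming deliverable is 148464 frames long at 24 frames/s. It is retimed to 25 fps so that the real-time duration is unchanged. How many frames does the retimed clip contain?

154650 frames

Target frames = source frames × (target rate / source rate) = 148464 × (25)/(24) = 148464 × 25/24 = 154650.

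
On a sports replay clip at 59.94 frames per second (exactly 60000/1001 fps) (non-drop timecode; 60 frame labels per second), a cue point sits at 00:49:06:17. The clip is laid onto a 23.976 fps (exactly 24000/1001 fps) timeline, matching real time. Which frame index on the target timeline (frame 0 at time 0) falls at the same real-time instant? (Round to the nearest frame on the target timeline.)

frame 70711

Source frame index: (0×3600 + 49×60 + 6) × 60 + 17 = 176777.
Real time: 176777 / (60000/1001) = 176953777/60000 s.
Target frame: (176953777/60000) × (24000/1001) = 353554/5 ≈ 70710.800 → 70711.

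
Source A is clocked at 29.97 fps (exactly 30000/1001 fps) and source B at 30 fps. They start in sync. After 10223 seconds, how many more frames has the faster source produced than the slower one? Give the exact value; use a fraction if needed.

A emits 30000/1001 × 10223 = 306690000/1001 frames; B emits 30 × 10223 = 306690.
Difference = 306690/1001 frames (≈ 306.3836); B is ahead of A.

306690/1001 frames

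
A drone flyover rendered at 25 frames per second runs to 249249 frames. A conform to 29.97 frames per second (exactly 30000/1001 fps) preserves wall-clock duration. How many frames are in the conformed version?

Target frames = source frames × (target rate / source rate) = 249249 × (30000/1001)/(25) = 249249 × 1200/1001 = 298800.

298800 frames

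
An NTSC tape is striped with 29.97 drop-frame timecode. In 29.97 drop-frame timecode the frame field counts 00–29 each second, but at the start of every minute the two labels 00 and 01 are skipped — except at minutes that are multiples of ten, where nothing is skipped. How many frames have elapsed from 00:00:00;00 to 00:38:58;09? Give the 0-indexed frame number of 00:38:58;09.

70079

As if non-drop at 30 labels/s: (0 × 3600 + 38 × 60 + 58) × 30 + 9 = 70149.
Minute boundaries passed: 38; those not divisible by 10: 38 − 3 = 35; dropped labels = 2 × 35 = 70.
Actual frame index = 70149 − 70 = 70079.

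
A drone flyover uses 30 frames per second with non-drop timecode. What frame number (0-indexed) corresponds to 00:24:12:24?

frame 43584

Total seconds to the label: (0 × 3600 + 24 × 60 + 12) = 1452.
Frame index = 1452 × 30 + 24 = 43584.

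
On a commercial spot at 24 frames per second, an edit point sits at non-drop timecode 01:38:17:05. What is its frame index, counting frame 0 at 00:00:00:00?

Total seconds to the label: (1 × 3600 + 38 × 60 + 17) = 5897.
Frame index = 5897 × 24 + 5 = 141533.

frame 141533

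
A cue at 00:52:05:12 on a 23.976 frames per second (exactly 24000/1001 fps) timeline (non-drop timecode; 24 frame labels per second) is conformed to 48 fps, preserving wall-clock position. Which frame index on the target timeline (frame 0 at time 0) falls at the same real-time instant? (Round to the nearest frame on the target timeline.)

frame 150174

Source frame index: (0×3600 + 52×60 + 5) × 24 + 12 = 75012.
Real time: 75012 / (24000/1001) = 6257251/2000 s.
Target frame: (6257251/2000) × (48) = 18771753/125 ≈ 150174.024 → 150174.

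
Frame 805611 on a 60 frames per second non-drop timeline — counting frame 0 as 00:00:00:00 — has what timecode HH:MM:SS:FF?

805611 ÷ 60 = 13426 full seconds, remainder 51 frames.
13426 s = 3 h 43 min 46 s.
Timecode: 03:43:46:51.

03:43:46:51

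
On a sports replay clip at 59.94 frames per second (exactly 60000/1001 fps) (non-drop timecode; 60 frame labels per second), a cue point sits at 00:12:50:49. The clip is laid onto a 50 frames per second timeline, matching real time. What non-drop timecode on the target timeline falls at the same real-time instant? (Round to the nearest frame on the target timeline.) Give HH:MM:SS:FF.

00:12:51:29

Source frame index: (0×3600 + 12×60 + 50) × 60 + 49 = 46249.
Real time: 46249 / (60000/1001) = 46295249/60000 s.
Target frame: (46295249/60000) × (50) = 46295249/1200 ≈ 38579.374 → 38579.
At 50 labels/s: frame 38579 → 00:12:51:29.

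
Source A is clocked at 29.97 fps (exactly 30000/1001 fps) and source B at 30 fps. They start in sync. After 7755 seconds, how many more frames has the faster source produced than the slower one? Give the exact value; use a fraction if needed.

21150/91 frames

A emits 30000/1001 × 7755 = 21150000/91 frames; B emits 30 × 7755 = 232650.
Difference = 21150/91 frames (≈ 232.4176); B is ahead of A.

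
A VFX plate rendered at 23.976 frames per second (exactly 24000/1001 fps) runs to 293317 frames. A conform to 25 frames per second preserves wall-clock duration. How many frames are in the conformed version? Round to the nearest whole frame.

Frames at target rate = 293317 × (25) / (24000/1001) = 293610317/960 ≈ 305844.080.
Nearest whole frame: 305844.

305844 frames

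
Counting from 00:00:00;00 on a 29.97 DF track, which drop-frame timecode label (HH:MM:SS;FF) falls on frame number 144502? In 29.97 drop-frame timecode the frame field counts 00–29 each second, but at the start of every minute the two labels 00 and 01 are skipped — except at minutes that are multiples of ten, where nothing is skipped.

Each 10-minute DF block holds 10 × 60 × 30 − 9 × 2 = 17982 frames. 144502 ÷ 17982 → 8 full blocks, remainder 646.
Within the partial block the first minute is 1800 frames and each further minute 1798, so 0 further minute boundaries passed. Total skipped labels = 18 × 8 + 2 × 0 = 144.
Non-drop label index = 144502 + 144 = 144646; at 30 labels/s that is 01:20:21:16, i.e. DF 01:20:21;16.

01:20:21;16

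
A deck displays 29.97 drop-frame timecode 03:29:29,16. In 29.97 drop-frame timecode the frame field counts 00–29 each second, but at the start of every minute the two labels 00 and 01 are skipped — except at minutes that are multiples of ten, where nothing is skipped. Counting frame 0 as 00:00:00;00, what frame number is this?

Complete 10-minute blocks: 20, each 17982 frames → 359640.
Remaining 9 whole minutes in the current block: 1800 + 8 × 1798 = 16184 frames.
Within the current minute: 29 × 30 + 16 − 2 = 884 (labels ;00/;01 skipped at this minute). Total = 359640 + 16184 + 884 = 376708.

376708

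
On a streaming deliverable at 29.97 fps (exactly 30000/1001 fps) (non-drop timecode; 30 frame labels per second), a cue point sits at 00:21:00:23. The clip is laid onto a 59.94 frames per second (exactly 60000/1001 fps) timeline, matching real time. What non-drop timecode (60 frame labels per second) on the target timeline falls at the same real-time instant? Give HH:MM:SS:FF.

00:21:00:46

Source frame index: (0×3600 + 21×60 + 0) × 30 + 23 = 37823.
Real time: 37823 / (30000/1001) = 37860823/30000 s.
Target frame: (37860823/30000) × (60000/1001) = 75646.
At 60 labels/s: frame 75646 → 00:21:00:46.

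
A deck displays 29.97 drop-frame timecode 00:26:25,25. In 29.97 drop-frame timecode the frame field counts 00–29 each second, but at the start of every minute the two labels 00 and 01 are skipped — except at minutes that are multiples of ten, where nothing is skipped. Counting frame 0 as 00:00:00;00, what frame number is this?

As if non-drop at 30 labels/s: (0 × 3600 + 26 × 60 + 25) × 30 + 25 = 47575.
Minute boundaries passed: 26; those not divisible by 10: 26 − 2 = 24; dropped labels = 2 × 24 = 48.
Actual frame index = 47575 − 48 = 47527.

47527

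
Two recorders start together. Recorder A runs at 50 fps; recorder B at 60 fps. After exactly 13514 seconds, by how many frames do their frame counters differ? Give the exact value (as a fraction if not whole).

A emits 50 × 13514 = 675700 frames; B emits 60 × 13514 = 810840.
Difference = 135140 frames; B is ahead of A.

135140 frames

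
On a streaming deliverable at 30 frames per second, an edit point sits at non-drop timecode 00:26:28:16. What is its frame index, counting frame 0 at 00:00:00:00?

47656

Total seconds to the label: (0 × 3600 + 26 × 60 + 28) = 1588.
Frame index = 1588 × 30 + 16 = 47656.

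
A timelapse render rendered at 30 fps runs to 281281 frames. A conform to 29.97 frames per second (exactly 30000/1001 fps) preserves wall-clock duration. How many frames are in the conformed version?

Target frames = source frames × (target rate / source rate) = 281281 × (30000/1001)/(30) = 281281 × 1000/1001 = 281000.

281000 frames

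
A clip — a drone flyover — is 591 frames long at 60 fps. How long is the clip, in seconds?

Running time = 591 / (60) = 9.85 s.

9.85 seconds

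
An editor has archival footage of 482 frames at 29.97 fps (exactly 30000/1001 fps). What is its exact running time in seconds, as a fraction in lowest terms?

241241/15000 seconds

Running time = 482 ÷ (30000/1001) = 482 × 1001/30000 = 241241/15000 s.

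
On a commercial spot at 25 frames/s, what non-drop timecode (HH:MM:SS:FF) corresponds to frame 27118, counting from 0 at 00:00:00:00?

27118 ÷ 25 = 1084 full seconds, remainder 18 frames.
1084 s = 0 h 18 min 4 s.
Timecode: 00:18:04:18.

00:18:04:18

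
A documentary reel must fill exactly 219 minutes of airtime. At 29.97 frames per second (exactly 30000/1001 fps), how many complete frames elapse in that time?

393806 frames

219 min = 13140 s.
Frames = 13140 × 30000/1001 = 394200000/1001 ≈ 393806.1938.
Complete frames: 393806.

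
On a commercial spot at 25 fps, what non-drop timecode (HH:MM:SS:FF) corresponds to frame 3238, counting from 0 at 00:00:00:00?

00:02:09:13

3238 ÷ 25 = 129 full seconds, remainder 13 frames.
129 s = 0 h 2 min 9 s.
Timecode: 00:02:09:13.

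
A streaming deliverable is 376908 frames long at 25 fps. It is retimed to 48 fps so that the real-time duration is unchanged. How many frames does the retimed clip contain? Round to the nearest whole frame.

Frames at target rate = 376908 × (48) / (25) = 18091584/25 ≈ 723663.360.
Nearest whole frame: 723663.

723663 frames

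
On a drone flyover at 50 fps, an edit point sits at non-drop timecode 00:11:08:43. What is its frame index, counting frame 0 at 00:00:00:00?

Total seconds to the label: (0 × 3600 + 11 × 60 + 8) = 668.
Frame index = 668 × 50 + 43 = 33443.

frame 33443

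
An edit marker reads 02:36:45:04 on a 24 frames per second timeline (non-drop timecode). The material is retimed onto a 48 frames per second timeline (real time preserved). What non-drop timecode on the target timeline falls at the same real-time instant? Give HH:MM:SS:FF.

Source frame index: (2×3600 + 36×60 + 45) × 24 + 4 = 225724.
Real time: 225724 / (24) = 56431/6 s.
Target frame: (56431/6) × (48) = 451448.
At 48 labels/s: frame 451448 → 02:36:45:08.

02:36:45:08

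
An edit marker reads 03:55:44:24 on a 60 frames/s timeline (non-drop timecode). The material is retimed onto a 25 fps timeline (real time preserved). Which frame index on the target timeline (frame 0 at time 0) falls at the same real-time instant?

Source frame index: (3×3600 + 55×60 + 44) × 60 + 24 = 848664.
Real time: 848664 / (60) = 70722/5 s.
Target frame: (70722/5) × (25) = 353610.

frame 353610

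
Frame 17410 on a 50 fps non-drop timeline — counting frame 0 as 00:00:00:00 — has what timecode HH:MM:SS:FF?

00:05:48:10

17410 ÷ 50 = 348 full seconds, remainder 10 frames.
348 s = 0 h 5 min 48 s.
Timecode: 00:05:48:10.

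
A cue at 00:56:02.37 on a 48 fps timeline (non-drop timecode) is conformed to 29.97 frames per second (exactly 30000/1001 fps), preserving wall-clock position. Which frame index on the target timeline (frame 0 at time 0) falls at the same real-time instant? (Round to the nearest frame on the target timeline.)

Source frame index: (0×3600 + 56×60 + 2) × 48 + 37 = 161413.
Real time: 161413 / (48) = 161413/48 s.
Target frame: (161413/48) × (30000/1001) = 14411875/143 ≈ 100782.343 → 100782.

frame 100782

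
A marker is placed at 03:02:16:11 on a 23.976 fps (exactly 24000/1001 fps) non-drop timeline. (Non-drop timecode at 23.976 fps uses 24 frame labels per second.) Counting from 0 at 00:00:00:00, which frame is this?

262475

Total seconds to the label: (3 × 3600 + 2 × 60 + 16) = 10936.
Frame index = 10936 × 24 + 11 = 262475.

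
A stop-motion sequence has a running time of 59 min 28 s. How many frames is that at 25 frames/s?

59 min 28 s = 3568 s.
Frames = 3568 × 25 = 89200.

89200 frames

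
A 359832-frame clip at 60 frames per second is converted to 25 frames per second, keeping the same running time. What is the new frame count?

149930 frames

Target frames = source frames × (target rate / source rate) = 359832 × (25)/(60) = 359832 × 5/12 = 149930.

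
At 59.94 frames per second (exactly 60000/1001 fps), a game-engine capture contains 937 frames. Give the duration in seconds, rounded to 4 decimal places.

Running time = 937 × 1001/60000 = 937937/60000 s ≈ 15.6323 s.

15.6323 seconds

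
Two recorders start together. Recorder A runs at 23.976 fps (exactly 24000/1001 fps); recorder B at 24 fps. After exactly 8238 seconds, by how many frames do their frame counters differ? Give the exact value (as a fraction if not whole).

A emits 24000/1001 × 8238 = 197712000/1001 frames; B emits 24 × 8238 = 197712.
Difference = 197712/1001 frames (≈ 197.5145); B is ahead of A.

197712/1001 frames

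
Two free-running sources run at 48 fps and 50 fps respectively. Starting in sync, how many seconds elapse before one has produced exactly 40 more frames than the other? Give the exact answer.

The gap grows by |50 − 48| = 2 frames per second.
Time for a 40-frame gap: 40 ÷ (2) = 20 s.

20 seconds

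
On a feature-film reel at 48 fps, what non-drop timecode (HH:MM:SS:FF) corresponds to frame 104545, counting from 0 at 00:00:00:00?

104545 ÷ 48 = 2178 full seconds, remainder 1 frame.
2178 s = 0 h 36 min 18 s.
Timecode: 00:36:18:01.

00:36:18:01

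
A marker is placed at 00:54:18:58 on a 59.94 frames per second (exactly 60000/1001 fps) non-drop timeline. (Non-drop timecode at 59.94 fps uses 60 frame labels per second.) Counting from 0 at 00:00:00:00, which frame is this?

Total seconds to the label: (0 × 3600 + 54 × 60 + 18) = 3258.
Frame index = 3258 × 60 + 58 = 195538.

195538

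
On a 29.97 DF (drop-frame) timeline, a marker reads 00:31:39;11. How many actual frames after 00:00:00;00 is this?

56925

As if non-drop at 30 labels/s: (0 × 3600 + 31 × 60 + 39) × 30 + 11 = 56981.
Minute boundaries passed: 31; those not divisible by 10: 31 − 3 = 28; dropped labels = 2 × 28 = 56.
Actual frame index = 56981 − 56 = 56925.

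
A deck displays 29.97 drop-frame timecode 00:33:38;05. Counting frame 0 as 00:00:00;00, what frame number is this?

Complete 10-minute blocks: 3, each 17982 frames → 53946.
Remaining 3 whole minutes in the current block: 1800 + 2 × 1798 = 5396 frames.
Within the current minute: 38 × 30 + 5 − 2 = 1143 (labels ;00/;01 skipped at this minute). Total = 53946 + 5396 + 1143 = 60485.

60485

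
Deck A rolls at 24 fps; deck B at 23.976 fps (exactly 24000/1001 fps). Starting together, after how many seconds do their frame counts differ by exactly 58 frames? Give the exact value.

The gap grows by |24000/1001 − 24| = 24/1001 frames per second.
Time for a 58-frame gap: 58 ÷ (24/1001) = 29029/12 s.

29029/12 seconds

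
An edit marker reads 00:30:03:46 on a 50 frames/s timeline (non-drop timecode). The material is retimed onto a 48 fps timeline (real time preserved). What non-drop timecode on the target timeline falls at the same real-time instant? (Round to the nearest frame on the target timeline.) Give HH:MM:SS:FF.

Source frame index: (0×3600 + 30×60 + 3) × 50 + 46 = 90196.
Real time: 90196 / (50) = 45098/25 s.
Target frame: (45098/25) × (48) = 2164704/25 ≈ 86588.160 → 86588.
At 48 labels/s: frame 86588 → 00:30:03:44.

00:30:03:44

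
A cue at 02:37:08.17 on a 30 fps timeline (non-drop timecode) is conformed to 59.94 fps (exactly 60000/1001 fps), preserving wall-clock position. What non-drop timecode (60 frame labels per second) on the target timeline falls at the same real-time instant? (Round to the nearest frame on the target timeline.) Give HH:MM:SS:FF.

Source frame index: (2×3600 + 37×60 + 8) × 30 + 17 = 282857.
Real time: 282857 / (30) = 282857/30 s.
Target frame: (282857/30) × (60000/1001) = 565714000/1001 ≈ 565148.851 → 565149.
At 60 labels/s: frame 565149 → 02:36:59:09.

02:36:59:09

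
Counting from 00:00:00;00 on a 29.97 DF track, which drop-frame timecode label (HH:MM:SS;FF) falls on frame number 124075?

01:08:59;29

Ten DF minutes hold 17982 frames, so frame 124075 lies in block 6 (frames 107892–125873) with 16183 frames into that block.
The block's first minute is 1800 frames and the rest 1798 each; 16183 frames reaches minute 8, so 6 × 18 + 8 × 2 = 124 labels have been skipped so far.
Adding those back, label number 124075 + 124 = 124199 at 30 labels/s is 4139 s + 29 f = 1 h 8 min 59 s frame 29, i.e. 01:08:59;29.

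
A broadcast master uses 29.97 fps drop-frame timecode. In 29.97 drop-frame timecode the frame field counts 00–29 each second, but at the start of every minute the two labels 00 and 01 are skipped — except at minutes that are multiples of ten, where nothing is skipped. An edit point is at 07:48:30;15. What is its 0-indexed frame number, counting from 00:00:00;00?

Complete 10-minute blocks: 46, each 17982 frames → 827172.
Remaining 8 whole minutes in the current block: 1800 + 7 × 1798 = 14386 frames.
Within the current minute: 30 × 30 + 15 − 2 = 913 (labels ;00/;01 skipped at this minute). Total = 827172 + 14386 + 913 = 842471.

842471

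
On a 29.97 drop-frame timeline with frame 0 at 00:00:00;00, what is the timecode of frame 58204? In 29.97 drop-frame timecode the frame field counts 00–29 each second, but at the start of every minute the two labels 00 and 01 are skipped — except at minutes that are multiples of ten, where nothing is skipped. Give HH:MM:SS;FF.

00:32:22;02

Ten DF minutes hold 17982 frames, so frame 58204 lies in block 3 (frames 53946–71927) with 4258 frames into that block.
The block's first minute is 1800 frames and the rest 1798 each; 4258 frames reaches minute 2, so 3 × 18 + 2 × 2 = 58 labels have been skipped so far.
Adding those back, label number 58204 + 58 = 58262 at 30 labels/s is 1942 s + 2 f = 0 h 32 min 22 s frame 2, i.e. 00:32:22;02.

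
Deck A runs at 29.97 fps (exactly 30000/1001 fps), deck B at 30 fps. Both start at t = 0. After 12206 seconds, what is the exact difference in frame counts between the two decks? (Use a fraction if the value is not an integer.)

A emits 30000/1001 × 12206 = 366180000/1001 frames; B emits 30 × 12206 = 366180.
Difference = 366180/1001 frames (≈ 365.8142); B is ahead of A.

366180/1001 frames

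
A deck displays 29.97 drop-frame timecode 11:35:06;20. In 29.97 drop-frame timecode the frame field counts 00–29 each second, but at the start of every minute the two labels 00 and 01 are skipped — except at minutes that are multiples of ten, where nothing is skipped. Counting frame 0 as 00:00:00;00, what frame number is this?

1249948

As if non-drop at 30 labels/s: (11 × 3600 + 35 × 60 + 6) × 30 + 20 = 1251200.
Minute boundaries passed: 695; those not divisible by 10: 695 − 69 = 626; dropped labels = 2 × 626 = 1252.
Actual frame index = 1251200 − 1252 = 1249948.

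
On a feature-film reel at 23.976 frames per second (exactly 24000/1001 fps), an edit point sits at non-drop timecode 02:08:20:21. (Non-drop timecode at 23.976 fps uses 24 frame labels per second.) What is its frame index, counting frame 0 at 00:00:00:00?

frame 184821

Total seconds to the label: (2 × 3600 + 8 × 60 + 20) = 7700.
Frame index = 7700 × 24 + 21 = 184821.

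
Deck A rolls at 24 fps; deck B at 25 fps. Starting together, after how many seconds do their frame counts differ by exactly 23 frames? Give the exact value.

The gap grows by |25 − 24| = 1 frame per second.
Time for a 23-frame gap: 23 ÷ (1) = 23 s.

23 seconds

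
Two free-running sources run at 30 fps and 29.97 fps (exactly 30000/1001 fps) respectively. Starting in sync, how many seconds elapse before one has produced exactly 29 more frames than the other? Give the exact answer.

The gap grows by |30000/1001 − 30| = 30/1001 frames per second.
Time for a 29-frame gap: 29 ÷ (30/1001) = 29029/30 s.

29029/30 seconds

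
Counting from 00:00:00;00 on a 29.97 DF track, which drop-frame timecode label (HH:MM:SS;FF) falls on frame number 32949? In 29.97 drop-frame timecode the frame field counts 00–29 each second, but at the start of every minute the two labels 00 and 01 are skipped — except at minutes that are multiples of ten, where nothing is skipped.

00:18:19;13

Each 10-minute DF block holds 10 × 60 × 30 − 9 × 2 = 17982 frames. 32949 ÷ 17982 → 1 full block, remainder 14967.
Within the partial block the first minute is 1800 frames and each further minute 1798, so 8 further minute boundaries passed. Total skipped labels = 18 × 1 + 2 × 8 = 34.
Non-drop label index = 32949 + 34 = 32983; at 30 labels/s that is 00:18:19:13, i.e. DF 00:18:19;13.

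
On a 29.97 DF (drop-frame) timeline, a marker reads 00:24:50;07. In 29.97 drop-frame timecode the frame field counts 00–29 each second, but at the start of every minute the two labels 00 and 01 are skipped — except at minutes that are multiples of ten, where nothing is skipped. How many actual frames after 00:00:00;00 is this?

Complete 10-minute blocks: 2, each 17982 frames → 35964.
Remaining 4 whole minutes in the current block: 1800 + 3 × 1798 = 7194 frames.
Within the current minute: 50 × 30 + 7 − 2 = 1505 (labels ;00/;01 skipped at this minute). Total = 35964 + 7194 + 1505 = 44663.

44663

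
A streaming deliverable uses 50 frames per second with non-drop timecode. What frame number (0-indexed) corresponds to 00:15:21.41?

frame 46091

Total seconds to the label: (0 × 3600 + 15 × 60 + 21) = 921.
Frame index = 921 × 50 + 41 = 46091.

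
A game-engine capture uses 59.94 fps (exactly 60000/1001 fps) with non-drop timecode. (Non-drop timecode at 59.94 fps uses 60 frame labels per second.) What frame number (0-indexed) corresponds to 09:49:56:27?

2123787

Total seconds to the label: (9 × 3600 + 49 × 60 + 56) = 35396.
Frame index = 35396 × 60 + 27 = 2123787.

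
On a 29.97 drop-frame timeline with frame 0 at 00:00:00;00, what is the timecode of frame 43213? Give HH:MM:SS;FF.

Ten DF minutes hold 17982 frames, so frame 43213 lies in block 2 (frames 35964–53945) with 7249 frames into that block.
The block's first minute is 1800 frames and the rest 1798 each; 7249 frames reaches minute 4, so 2 × 18 + 4 × 2 = 44 labels have been skipped so far.
Adding those back, label number 43213 + 44 = 43257 at 30 labels/s is 1441 s + 27 f = 0 h 24 min 1 s frame 27, i.e. 00:24:01;27.

00:24:01;27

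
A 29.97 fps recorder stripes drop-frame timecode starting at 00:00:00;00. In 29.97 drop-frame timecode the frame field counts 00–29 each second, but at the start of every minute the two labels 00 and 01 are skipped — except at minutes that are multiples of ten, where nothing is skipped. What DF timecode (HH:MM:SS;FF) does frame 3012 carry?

Ten DF minutes hold 17982 frames, so frame 3012 lies in block 0 (frames 0–17981) with 3012 frames into that block.
The block's first minute is 1800 frames and the rest 1798 each; 3012 frames reaches minute 1, so 0 × 18 + 1 × 2 = 2 labels have been skipped so far.
Adding those back, label number 3012 + 2 = 3014 at 30 labels/s is 100 s + 14 f = 0 h 1 min 40 s frame 14, i.e. 00:01:40;14.

00:01:40;14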